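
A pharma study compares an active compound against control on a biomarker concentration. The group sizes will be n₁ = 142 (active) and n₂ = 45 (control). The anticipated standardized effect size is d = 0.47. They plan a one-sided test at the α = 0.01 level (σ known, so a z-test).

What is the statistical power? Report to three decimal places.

Power ≈ 0.663

Noncentrality parameter: δ = d / √(1/n₁ + 1/n₂) = 0.47 / √(1/142 + 1/45) = 2.7474
Critical value for a one-sided test at α = 0.01: z_α = 2.326.
Power = Φ(δ − 2.326) = Φ(0.421) = 0.6632.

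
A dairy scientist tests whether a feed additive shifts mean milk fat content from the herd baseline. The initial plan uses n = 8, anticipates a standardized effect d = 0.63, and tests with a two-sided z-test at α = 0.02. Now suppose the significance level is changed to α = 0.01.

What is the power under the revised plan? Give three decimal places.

Power ≈ 0.214

δ = d·√n = 0.63 × √8 = 1.7819 (unchanged). New critical value: z_{0.005} = 2.576.
Revised power = Φ(δ − 2.576) + Φ(−δ − 2.576) = Φ(-0.794) + Φ(-4.358) = 0.2136 + 0.0000 = 0.2136.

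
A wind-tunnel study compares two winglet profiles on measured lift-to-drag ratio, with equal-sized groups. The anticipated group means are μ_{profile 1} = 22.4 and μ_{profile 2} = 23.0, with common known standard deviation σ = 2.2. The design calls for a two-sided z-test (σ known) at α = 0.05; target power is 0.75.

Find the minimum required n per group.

Standardized effect: d = |μ_{profile 1} − μ_{profile 2}| / σ = |22.4 − 23.0| / 2.2 = 0.2727
For power 0.75 need Φ(δ − z_{0.025}) = 0.75, so δ = z_{0.025} + z_{0.25} = 1.960 + 0.674 = 2.634.
(The Φ(−δ − z_{α/2}) term is vanishingly small for δ > 0 and is dropped in the standard sample-size formula.)
δ = d·√(n/2) ⇒ n = 2(δ/d)² = 2 × (2.634 / 0.2727)² = 186.62.
Rounding up, n = 187 per group.

n = 187 per group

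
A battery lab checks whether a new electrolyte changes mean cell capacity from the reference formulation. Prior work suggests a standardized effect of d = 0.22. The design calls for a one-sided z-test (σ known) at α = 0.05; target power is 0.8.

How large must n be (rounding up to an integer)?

For power 0.8 need Φ(δ − z_{0.05}) = 0.8, so δ = z_{0.05} + z_{0.20} = 1.645 + 0.842 = 2.486.
δ = d·√n ⇒ n = (δ/d)² = (2.486 / 0.22)² = 127.74.
Round up to the next whole unit.

n = 128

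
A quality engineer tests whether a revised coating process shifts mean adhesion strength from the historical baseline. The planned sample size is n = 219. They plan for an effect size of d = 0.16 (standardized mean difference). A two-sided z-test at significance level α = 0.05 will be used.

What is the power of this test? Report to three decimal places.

Power ≈ 0.658

Noncentrality parameter: δ = d·√n = 0.16 × √219 = 2.3678
Two-sided α = 0.05 → critical value z_{0.025} = 1.960.
Power = Φ(δ − 1.960) + Φ(−δ − 1.960) = Φ(0.408) + Φ(-4.328) = 0.6583 + 0.0000 = 0.6583.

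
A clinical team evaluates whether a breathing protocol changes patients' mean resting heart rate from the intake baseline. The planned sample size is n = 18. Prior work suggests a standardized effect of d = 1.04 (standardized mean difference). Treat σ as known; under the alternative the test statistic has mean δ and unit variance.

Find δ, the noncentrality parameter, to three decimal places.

δ ≈ 4.412

δ = d·√n = 1.04 × √18 = 4.4123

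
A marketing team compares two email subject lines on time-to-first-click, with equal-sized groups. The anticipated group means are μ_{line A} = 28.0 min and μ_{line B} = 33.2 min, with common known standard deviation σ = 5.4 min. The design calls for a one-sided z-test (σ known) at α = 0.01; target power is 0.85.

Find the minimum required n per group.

n = 25 per group

Standardized effect: d = |μ_{line A} − μ_{line B}| / σ = |28.0 − 33.2| / 5.4 = 0.9630
Set Φ(δ − 2.326) = 0.85; then δ − 2.326 = Φ⁻¹(0.85) = 1.036, giving δ = 3.363.
δ = d·√(n/2) ⇒ n = 2(δ/d)² = 2 × (3.363 / 0.9630)² = 24.39.
Rounding up, n = 25 per group.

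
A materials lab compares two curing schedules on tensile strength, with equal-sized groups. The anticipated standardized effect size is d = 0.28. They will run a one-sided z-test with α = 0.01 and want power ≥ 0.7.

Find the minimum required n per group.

n = 208 per group

For power 0.7 need Φ(δ − z_{0.01}) = 0.7, so δ = z_{0.01} + z_{0.30} = 2.326 + 0.524 = 2.851.
δ = d·√(n/2) ⇒ n = 2(δ/d)² = 2 × (2.851 / 0.28)² = 207.32.
Round up to the next whole unit.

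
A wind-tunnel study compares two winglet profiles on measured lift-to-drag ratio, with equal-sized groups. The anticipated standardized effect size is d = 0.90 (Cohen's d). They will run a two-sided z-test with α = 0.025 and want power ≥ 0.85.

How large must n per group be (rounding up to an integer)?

For power 0.85 need Φ(δ − z_{0.0125}) = 0.85, so δ = z_{0.0125} + z_{0.15} = 2.241 + 1.036 = 3.278.
(Ignoring the negligible lower-tail rejection probability gives the usual closed-form inversion.)
δ = d·√(n/2) ⇒ n = 2(δ/d)² = 2 × (3.278 / 0.90)² = 26.53.
Rounding up, n = 27 per group.

n = 27 per group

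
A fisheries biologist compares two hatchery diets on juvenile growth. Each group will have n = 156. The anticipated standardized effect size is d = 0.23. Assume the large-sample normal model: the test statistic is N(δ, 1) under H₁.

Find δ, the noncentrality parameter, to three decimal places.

δ ≈ 2.031

The noncentrality parameter scales effect size by the design's sample-size factor: δ = d·√(n/2) = 0.23 × √(156/2) = 2.0313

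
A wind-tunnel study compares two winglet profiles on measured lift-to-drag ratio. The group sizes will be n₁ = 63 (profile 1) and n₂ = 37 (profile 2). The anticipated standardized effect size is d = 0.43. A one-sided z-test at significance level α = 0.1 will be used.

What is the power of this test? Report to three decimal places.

Power ≈ 0.787

Noncentrality parameter: δ = d / √(1/n₁ + 1/n₂) = 0.43 / √(1/63 + 1/37) = 2.0761
Critical value for a one-sided test at α = 0.1: z_α = 1.282.
Power = Φ(δ − 1.282) = Φ(0.795) = 0.7865.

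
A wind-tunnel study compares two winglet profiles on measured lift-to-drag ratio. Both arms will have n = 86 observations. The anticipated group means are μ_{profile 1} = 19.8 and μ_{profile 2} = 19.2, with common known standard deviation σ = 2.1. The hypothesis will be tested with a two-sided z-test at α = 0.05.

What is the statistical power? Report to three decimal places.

Standardized effect: d = |μ_{profile 1} − μ_{profile 2}| / σ = |19.8 − 19.2| / 2.1 = 0.2857
Noncentrality parameter: δ = d·√(n/2) = 0.2857 × √(86/2) = 1.8736
Two-sided α = 0.05 → critical value z_{0.025} = 1.960.
Power = Φ(δ − 1.960) + Φ(−δ − 1.960) = Φ(-0.086) + Φ(-3.834) = 0.4656 + 0.0001 = 0.4656.

Power ≈ 0.466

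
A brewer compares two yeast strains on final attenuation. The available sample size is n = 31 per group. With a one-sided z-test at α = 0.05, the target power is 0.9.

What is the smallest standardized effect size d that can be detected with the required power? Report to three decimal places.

d ≈ 0.743

Need Φ(δ − 1.645) = 0.9, so δ = 1.645 + 1.282 = 2.926.
δ = d·√(n/2) ⇒ d = δ/√(n/2) = 2.926/√(31/2) = 0.7433.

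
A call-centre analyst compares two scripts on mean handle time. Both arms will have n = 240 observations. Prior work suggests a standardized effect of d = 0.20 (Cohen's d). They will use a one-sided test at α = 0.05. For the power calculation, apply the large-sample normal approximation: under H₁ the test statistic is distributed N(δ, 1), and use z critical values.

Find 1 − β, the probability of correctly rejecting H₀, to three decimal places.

Noncentrality parameter: δ = d·√(n/2) = 0.20 × √(240/2) = 2.1909
One-sided α = 0.05 → critical value z_{0.05} = 1.645.
Power = Φ(δ − 1.645) = Φ(0.546) = 0.7075.

Power ≈ 0.707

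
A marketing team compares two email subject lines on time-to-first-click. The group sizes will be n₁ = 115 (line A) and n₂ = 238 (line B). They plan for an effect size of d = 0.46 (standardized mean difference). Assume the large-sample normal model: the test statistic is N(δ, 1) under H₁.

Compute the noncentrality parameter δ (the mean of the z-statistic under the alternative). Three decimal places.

δ = d / √(1/n₁ + 1/n₂) = 0.46 / √(1/115 + 1/238) = 4.0505

δ ≈ 4.050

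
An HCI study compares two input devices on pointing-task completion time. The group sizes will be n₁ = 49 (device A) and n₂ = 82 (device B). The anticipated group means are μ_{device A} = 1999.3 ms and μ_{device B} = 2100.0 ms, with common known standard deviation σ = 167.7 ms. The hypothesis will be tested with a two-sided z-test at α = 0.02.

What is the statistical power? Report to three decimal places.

Standardized effect: d = |μ_{device A} − μ_{device B}| / σ = |1999.3 − 2100.0| / 167.7 = 0.6005
Noncentrality parameter: δ = d / √(1/n₁ + 1/n₂) = 0.6005 / √(1/49 + 1/82) = 3.3256
Critical value for a two-sided test at α = 0.02: z_{α/2} = 2.326.
Power = Φ(δ − 2.326) + Φ(−δ − 2.326) = Φ(0.999) + Φ(-5.652) = 0.8412 + 0.0000 = 0.8412.

Power ≈ 0.841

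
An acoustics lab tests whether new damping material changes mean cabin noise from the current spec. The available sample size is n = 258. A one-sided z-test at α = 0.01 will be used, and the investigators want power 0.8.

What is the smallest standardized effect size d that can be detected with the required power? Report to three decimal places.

Need Φ(δ − 2.326) = 0.8, so δ = 2.326 + 0.842 = 3.168.
δ = d·√n ⇒ d = δ/√n = 3.168/√258 = 0.1972.

d ≈ 0.197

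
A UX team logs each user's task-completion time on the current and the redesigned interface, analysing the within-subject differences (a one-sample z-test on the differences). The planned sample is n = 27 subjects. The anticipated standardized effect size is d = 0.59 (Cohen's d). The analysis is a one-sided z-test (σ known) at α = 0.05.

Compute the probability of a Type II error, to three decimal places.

β ≈ 0.078

Noncentrality parameter: δ = d·√n = 0.59 × √27 = 3.0657
One-sided α = 0.05 → critical value z_{0.05} = 1.645.
Power = Φ(δ − 1.645) = Φ(1.421) = 0.9223.
Type II error: β = 1 − power = 1 − 0.9223 = 0.0777.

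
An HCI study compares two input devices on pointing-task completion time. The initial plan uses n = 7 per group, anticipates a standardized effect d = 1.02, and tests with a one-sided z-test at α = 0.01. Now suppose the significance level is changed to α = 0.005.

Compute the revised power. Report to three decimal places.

δ = d·√(n/2) = 1.02 × √(7/2) = 1.9082 (unchanged). New critical value: z_{0.005} = 2.576.
Revised power = P(Z > 2.576 − δ) = Φ(-0.668) = 0.2522.

Power ≈ 0.252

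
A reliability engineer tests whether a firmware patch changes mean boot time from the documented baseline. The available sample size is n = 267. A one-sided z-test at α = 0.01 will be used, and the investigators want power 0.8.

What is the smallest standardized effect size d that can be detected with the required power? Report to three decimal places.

d ≈ 0.194

Need Φ(δ − 2.326) = 0.8, so δ = 2.326 + 0.842 = 3.168.
δ = d·√n ⇒ d = δ/√n = 3.168/√267 = 0.1939.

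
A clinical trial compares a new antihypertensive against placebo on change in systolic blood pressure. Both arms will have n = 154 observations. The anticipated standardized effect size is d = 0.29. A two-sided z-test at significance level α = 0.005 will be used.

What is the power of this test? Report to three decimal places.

Power ≈ 0.397

Noncentrality parameter: δ = d·√(n/2) = 0.29 × √(154/2) = 2.5447
Critical value for a two-sided test at α = 0.005: z_{α/2} = 2.807.
Power = Φ(δ − 2.807) + Φ(−δ − 2.807) = Φ(-0.262) + Φ(-5.352) = 0.3965 + 0.0000 = 0.3965.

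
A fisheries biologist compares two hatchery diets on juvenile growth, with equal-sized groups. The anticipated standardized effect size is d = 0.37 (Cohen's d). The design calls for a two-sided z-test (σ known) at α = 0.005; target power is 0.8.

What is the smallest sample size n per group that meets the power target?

n = 195 per group

For power 0.8 need Φ(δ − z_{0.0025}) = 0.8, so δ = z_{0.0025} + z_{0.20} = 2.807 + 0.842 = 3.649.
(Ignoring the negligible lower-tail rejection probability gives the usual closed-form inversion.)
δ = d·√(n/2) ⇒ n = 2(δ/d)² = 2 × (3.649 / 0.37)² = 194.49.
Round up to the next whole unit.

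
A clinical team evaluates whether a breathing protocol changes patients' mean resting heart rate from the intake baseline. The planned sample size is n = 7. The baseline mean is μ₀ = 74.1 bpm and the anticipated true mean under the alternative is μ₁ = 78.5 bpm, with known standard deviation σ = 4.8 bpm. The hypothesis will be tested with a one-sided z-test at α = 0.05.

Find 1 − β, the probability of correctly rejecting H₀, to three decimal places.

Power ≈ 0.782

Standardized effect: d = |μ₁ − μ₀| / σ = |78.5 − 74.1| / 4.8 = 0.9167
Noncentrality parameter: δ = d·√n = 0.9167 × √7 = 2.4253
One-sided α = 0.05 → critical value z_{0.05} = 1.645.
Power = Φ(δ − 1.645) = Φ(0.780) = 0.7824.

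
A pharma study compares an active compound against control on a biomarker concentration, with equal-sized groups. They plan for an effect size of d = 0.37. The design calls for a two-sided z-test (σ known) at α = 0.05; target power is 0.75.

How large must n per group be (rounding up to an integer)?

n = 102 per group

For power 0.75 need Φ(δ − z_{0.025}) = 0.75, so δ = z_{0.025} + z_{0.25} = 1.960 + 0.674 = 2.634.
(For δ > 0 the lower-tail rejection region contributes negligibly to power, so the one-term inversion is standard.)
δ = d·√(n/2) ⇒ n = 2(δ/d)² = 2 × (2.634 / 0.37)² = 101.39.
Rounding up, n = 102 per group.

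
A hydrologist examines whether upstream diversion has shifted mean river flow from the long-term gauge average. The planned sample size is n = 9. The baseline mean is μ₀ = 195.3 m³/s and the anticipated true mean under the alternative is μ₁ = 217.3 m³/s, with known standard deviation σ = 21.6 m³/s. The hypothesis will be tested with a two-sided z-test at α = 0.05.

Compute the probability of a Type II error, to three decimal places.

Standardized effect: d = |μ₁ − μ₀| / σ = |217.3 − 195.3| / 21.6 = 1.0185
Noncentrality parameter: δ = d·√n = 1.0185 × √9 = 3.0556
Critical value for a two-sided test at α = 0.05: z_{α/2} = 1.960.
Power = Φ(δ − 1.960) + Φ(−δ − 1.960) = Φ(1.096) + Φ(-5.016) = 0.8634 + 0.0000 = 0.8634.
Type II error: β = 1 − power = 1 − 0.8634 = 0.1366.

β ≈ 0.137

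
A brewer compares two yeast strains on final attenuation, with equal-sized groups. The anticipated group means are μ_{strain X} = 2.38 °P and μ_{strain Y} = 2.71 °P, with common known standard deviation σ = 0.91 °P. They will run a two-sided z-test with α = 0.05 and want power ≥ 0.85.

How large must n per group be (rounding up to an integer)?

n = 137 per group

Standardized effect: d = |μ_{strain X} − μ_{strain Y}| / σ = |2.38 − 2.71| / 0.91 = 0.3626
Set Φ(δ − 1.960) = 0.85; then δ − 1.960 = Φ⁻¹(0.85) = 1.036, giving δ = 2.996.
(The Φ(−δ − z_{α/2}) term is vanishingly small for δ > 0 and is dropped in the standard sample-size formula.)
δ = d·√(n/2) ⇒ n = 2(δ/d)² = 2 × (2.996 / 0.3626)² = 136.55.
Rounding up, n = 137 per group.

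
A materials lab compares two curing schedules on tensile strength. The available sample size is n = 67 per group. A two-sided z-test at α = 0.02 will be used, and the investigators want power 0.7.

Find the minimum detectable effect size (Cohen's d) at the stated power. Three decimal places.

d ≈ 0.493

Required noncentrality: δ = z_{0.01} + z_{0.30} = 2.326 + 0.524 = 2.851.
(Lower-tail contribution to power is negligible for δ > 0.)
δ = d·√(n/2) ⇒ d = δ/√(n/2) = 2.851/√(67/2) = 0.4925.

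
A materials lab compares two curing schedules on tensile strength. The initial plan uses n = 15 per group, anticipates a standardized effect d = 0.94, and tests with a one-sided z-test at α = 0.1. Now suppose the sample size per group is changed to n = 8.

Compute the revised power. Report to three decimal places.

Power ≈ 0.725

With n = 8 per group: δ = d·√(n/2) = 0.94 × √(8/2) = 1.8800. Critical value z_{0.1} = 1.282.
Revised power = P(Z > 1.282 − δ) = Φ(0.598) = 0.7252.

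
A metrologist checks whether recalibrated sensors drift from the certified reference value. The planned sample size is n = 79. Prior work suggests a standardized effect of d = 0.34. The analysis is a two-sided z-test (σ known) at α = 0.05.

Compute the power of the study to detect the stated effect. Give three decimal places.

Noncentrality parameter: δ = d·√n = 0.34 × √79 = 3.0220
Two-sided α = 0.05 → critical value z_{0.025} = 1.960.
Power = Φ(δ − 1.960) + Φ(−δ − 1.960) = Φ(1.062) + Φ(-4.982) = 0.8559 + 0.0000 = 0.8559.

Power ≈ 0.856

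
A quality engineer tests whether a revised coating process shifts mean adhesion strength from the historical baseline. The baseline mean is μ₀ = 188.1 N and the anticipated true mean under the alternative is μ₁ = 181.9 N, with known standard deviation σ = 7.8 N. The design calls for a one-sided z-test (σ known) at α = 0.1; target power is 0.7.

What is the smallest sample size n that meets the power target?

n = 6

Standardized effect: d = |μ₁ − μ₀| / σ = |181.9 − 188.1| / 7.8 = 0.7949
For power 0.7 need Φ(δ − z_{0.1}) = 0.7, so δ = z_{0.1} + z_{0.30} = 1.282 + 0.524 = 1.806.
δ = d·√n ⇒ n = (δ/d)² = (1.806 / 0.7949)² = 5.16.
Rounding up, n = 6.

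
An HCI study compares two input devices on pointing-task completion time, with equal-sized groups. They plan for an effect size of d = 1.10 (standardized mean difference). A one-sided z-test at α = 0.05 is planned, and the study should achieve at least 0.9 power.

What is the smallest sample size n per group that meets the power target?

n = 15 per group

For power 0.9 need Φ(δ − z_{0.05}) = 0.9, so δ = z_{0.05} + z_{0.10} = 1.645 + 1.282 = 2.926.
δ = d·√(n/2) ⇒ n = 2(δ/d)² = 2 × (2.926 / 1.10)² = 14.16.
Round up to the next whole unit.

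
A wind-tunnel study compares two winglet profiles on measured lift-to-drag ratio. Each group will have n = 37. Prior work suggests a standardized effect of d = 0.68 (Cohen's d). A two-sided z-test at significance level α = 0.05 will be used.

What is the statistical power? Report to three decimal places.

Power ≈ 0.833

Noncentrality parameter: δ = d·√(n/2) = 0.68 × √(37/2) = 2.9248
Two-sided α = 0.05 → critical value z_{0.025} = 1.960.
Power = Φ(δ − 1.960) + Φ(−δ − 1.960) = Φ(0.965) + Φ(-4.885) = 0.8327 + 0.0000 = 0.8327.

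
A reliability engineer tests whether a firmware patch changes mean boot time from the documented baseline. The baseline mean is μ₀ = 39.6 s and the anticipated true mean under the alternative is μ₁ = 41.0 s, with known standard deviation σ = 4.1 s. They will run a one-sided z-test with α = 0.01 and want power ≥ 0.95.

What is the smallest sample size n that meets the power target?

Standardized effect: d = |μ₁ − μ₀| / σ = |41.0 − 39.6| / 4.1 = 0.3415
Set Φ(δ − 2.326) = 0.95; then δ − 2.326 = Φ⁻¹(0.95) = 1.645, giving δ = 3.971.
δ = d·√n ⇒ n = (δ/d)² = (3.971 / 0.3415)² = 135.26.
Round up to the next whole unit.

n = 136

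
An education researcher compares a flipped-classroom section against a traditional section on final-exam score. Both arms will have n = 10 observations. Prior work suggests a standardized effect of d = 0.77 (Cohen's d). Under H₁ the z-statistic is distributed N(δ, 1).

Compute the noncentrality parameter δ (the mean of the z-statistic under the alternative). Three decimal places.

δ = d·√(n/2) = 0.77 × √(10/2) = 1.7218

δ ≈ 1.722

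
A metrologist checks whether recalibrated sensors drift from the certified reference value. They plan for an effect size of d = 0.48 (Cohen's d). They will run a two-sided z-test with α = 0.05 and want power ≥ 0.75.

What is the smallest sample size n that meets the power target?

Set Φ(δ − 1.960) = 0.75; then δ − 1.960 = Φ⁻¹(0.75) = 0.674, giving δ = 2.634.
(Ignoring the negligible lower-tail rejection probability gives the usual closed-form inversion.)
δ = d·√n ⇒ n = (δ/d)² = (2.634 / 0.48)² = 30.12.
Round up to the next whole unit.

n = 31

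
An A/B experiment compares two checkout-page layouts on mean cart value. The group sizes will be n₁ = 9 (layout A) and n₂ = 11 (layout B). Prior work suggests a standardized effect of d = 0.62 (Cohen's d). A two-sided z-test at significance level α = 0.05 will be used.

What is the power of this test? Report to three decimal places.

Power ≈ 0.281

Noncentrality parameter: δ = d / √(1/n₁ + 1/n₂) = 0.62 / √(1/9 + 1/11) = 1.3794
Two-sided α = 0.05 → critical value z_{0.025} = 1.960.
Power = Φ(δ − 1.960) + Φ(−δ − 1.960) = Φ(-0.581) + Φ(-3.339) = 0.2808 + 0.0004 = 0.2812.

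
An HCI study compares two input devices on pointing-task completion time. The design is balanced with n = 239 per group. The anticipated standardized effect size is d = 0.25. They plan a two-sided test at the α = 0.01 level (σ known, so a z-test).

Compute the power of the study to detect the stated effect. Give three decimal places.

Noncentrality parameter: δ = d·√(n/2) = 0.25 × √(239/2) = 2.7329
Critical value for a two-sided test at α = 0.01: z_{α/2} = 2.576.
Power = Φ(δ − 2.576) + Φ(−δ − 2.576) = Φ(0.157) + Φ(-5.309) = 0.5624 + 0.0000 = 0.5624.

Power ≈ 0.562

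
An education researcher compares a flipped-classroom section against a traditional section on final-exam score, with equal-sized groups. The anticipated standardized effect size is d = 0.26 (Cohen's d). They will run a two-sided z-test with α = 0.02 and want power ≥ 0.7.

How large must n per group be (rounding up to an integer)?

n = 241 per group

For power 0.7 need Φ(δ − z_{0.01}) = 0.7, so δ = z_{0.01} + z_{0.30} = 2.326 + 0.524 = 2.851.
(Ignoring the negligible lower-tail rejection probability gives the usual closed-form inversion.)
δ = d·√(n/2) ⇒ n = 2(δ/d)² = 2 × (2.851 / 0.26)² = 240.44.
Rounding up, n = 241 per group.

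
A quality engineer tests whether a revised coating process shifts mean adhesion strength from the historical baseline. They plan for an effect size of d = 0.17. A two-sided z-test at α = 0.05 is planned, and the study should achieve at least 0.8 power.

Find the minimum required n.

n = 272

Set Φ(δ − 1.960) = 0.8; then δ − 1.960 = Φ⁻¹(0.8) = 0.842, giving δ = 2.802.
(The Φ(−δ − z_{α/2}) term is vanishingly small for δ > 0 and is dropped in the standard sample-size formula.)
δ = d·√n ⇒ n = (δ/d)² = (2.802 / 0.17)² = 271.59.
Rounding up, n = 272.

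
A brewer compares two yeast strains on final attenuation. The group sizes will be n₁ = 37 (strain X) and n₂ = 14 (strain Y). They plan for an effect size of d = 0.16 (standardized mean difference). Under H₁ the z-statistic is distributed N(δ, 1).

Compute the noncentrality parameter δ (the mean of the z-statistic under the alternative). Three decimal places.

δ = d / √(1/n₁ + 1/n₂) = 0.16 / √(1/37 + 1/14) = 0.5099

δ ≈ 0.510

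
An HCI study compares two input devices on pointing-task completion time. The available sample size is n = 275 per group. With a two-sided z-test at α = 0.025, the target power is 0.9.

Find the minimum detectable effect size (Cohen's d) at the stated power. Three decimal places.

Required noncentrality: δ = z_{0.0125} + z_{0.10} = 2.241 + 1.282 = 3.523.
(The second rejection-region term Φ(−δ − z_{α/2}) is negligible and dropped.)
δ = d·√(n/2) ⇒ d = δ/√(n/2) = 3.523/√(275/2) = 0.3004.

d ≈ 0.300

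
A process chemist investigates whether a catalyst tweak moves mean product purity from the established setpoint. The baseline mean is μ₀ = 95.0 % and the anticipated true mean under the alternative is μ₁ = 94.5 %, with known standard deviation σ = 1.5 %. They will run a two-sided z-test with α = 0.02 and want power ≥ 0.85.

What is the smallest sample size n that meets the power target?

Standardized effect: d = |μ₁ − μ₀| / σ = |94.5 − 95.0| / 1.5 = 0.3333
For power 0.85 need Φ(δ − z_{0.01}) = 0.85, so δ = z_{0.01} + z_{0.15} = 2.326 + 1.036 = 3.363.
(The Φ(−δ − z_{α/2}) term is vanishingly small for δ > 0 and is dropped in the standard sample-size formula.)
δ = d·√n ⇒ n = (δ/d)² = (3.363 / 0.3333)² = 101.77.
Rounding up, n = 102.

n = 102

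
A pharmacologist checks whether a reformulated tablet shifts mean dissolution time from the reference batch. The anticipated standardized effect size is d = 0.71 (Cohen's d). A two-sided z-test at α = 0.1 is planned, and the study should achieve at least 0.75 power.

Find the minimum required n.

n = 11

Set Φ(δ − 1.645) = 0.75; then δ − 1.645 = Φ⁻¹(0.75) = 0.674, giving δ = 2.319.
(Ignoring the negligible lower-tail rejection probability gives the usual closed-form inversion.)
δ = d·√n ⇒ n = (δ/d)² = (2.319 / 0.71)² = 10.67.
Rounding up, n = 11.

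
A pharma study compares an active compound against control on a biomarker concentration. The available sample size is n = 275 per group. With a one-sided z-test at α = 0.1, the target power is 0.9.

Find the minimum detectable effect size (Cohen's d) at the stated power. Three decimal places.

d ≈ 0.219

Need Φ(δ − 1.282) = 0.9, so δ = 1.282 + 1.282 = 2.563.
δ = d·√(n/2) ⇒ d = δ/√(n/2) = 2.563/√(275/2) = 0.2186.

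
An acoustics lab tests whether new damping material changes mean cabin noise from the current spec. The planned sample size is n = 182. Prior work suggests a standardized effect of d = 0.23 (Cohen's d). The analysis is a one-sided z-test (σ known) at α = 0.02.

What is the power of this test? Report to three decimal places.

Power ≈ 0.853

Noncentrality parameter: δ = d·√n = 0.23 × √182 = 3.1029
One-sided α = 0.02 → critical value z_{0.02} = 2.054.
Power = Φ(δ − 2.054) = Φ(1.049) = 0.8529.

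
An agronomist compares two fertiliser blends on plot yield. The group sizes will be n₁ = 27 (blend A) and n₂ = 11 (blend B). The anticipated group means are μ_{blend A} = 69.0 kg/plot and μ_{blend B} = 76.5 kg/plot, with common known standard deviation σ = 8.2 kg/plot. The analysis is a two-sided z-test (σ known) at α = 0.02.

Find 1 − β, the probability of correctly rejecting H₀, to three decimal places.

Power ≈ 0.591

Standardized effect: d = |μ_{blend A} − μ_{blend B}| / σ = |69.0 − 76.5| / 8.2 = 0.9146
Noncentrality parameter: δ = d / √(1/n₁ + 1/n₂) = 0.9146 / √(1/27 + 1/11) = 2.5570
Two-sided α = 0.02 → critical value z_{0.01} = 2.326.
Power = Φ(δ − 2.326) + Φ(−δ − 2.326) = Φ(0.231) + Φ(-4.883) = 0.5912 + 0.0000 = 0.5912.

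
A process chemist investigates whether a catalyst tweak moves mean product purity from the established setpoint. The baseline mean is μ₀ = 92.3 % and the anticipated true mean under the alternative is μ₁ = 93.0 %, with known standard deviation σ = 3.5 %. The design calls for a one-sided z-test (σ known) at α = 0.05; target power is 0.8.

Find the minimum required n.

Standardized effect: d = |μ₁ − μ₀| / σ = |93.0 − 92.3| / 3.5 = 0.2000
Set Φ(δ − 1.645) = 0.8; then δ − 1.645 = Φ⁻¹(0.8) = 0.842, giving δ = 2.486.
δ = d·√n ⇒ n = (δ/d)² = (2.486 / 0.2000)² = 154.56.
Rounding up, n = 155.

n = 155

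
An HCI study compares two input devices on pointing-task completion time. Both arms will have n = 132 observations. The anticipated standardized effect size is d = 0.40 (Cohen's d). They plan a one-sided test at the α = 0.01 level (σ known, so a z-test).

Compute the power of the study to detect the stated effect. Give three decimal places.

Power ≈ 0.822

Noncentrality parameter: δ = d·√(n/2) = 0.40 × √(132/2) = 3.2496
One-sided α = 0.01 → critical value z_{0.01} = 2.326.
Power = Φ(δ − 2.326) = Φ(0.923) = 0.8221.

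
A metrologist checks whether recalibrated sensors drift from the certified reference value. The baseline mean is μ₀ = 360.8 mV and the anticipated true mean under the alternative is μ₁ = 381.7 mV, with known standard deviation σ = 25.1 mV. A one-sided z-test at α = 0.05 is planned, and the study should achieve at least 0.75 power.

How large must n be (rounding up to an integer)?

n = 8

Standardized effect: d = |μ₁ − μ₀| / σ = |381.7 − 360.8| / 25.1 = 0.8327
For power 0.75 need Φ(δ − z_{0.05}) = 0.75, so δ = z_{0.05} + z_{0.25} = 1.645 + 0.674 = 2.319.
δ = d·√n ⇒ n = (δ/d)² = (2.319 / 0.8327)² = 7.76.
Round up to the next whole unit.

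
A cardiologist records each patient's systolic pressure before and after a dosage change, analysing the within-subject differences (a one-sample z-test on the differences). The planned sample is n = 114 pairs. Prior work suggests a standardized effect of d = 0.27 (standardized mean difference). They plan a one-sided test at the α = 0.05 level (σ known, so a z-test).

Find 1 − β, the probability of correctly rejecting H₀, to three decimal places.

Noncentrality parameter: δ = d·√n = 0.27 × √114 = 2.8828
One-sided α = 0.05 → critical value z_{0.05} = 1.645.
Power = P(Z > 1.645 − δ) = Φ(1.238) = 0.8921.

Power ≈ 0.892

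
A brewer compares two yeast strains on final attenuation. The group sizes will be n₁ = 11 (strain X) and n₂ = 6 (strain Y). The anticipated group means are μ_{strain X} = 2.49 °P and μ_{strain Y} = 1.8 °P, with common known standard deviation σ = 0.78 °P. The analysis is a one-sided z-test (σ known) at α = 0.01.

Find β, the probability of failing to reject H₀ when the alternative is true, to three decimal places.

β ≈ 0.720

Standardized effect: d = |μ_{strain X} − μ_{strain Y}| / σ = |2.49 − 1.8| / 0.78 = 0.8846
Noncentrality parameter: δ = d / √(1/n₁ + 1/n₂) = 0.8846 / √(1/11 + 1/6) = 1.7430
Critical value for a one-sided test at α = 0.01: z_α = 2.326.
Power = Φ(δ − 2.326) = Φ(-0.583) = 0.2798.
Type II error: β = 1 − power = 1 − 0.2798 = 0.7202.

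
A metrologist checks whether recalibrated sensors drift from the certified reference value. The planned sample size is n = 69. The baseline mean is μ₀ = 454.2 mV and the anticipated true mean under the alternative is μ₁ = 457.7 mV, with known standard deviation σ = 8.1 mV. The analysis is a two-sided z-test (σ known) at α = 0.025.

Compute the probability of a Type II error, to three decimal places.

β ≈ 0.089

Standardized effect: d = |μ₁ − μ₀| / σ = |457.7 − 454.2| / 8.1 = 0.4321
Noncentrality parameter: λ = d·√n = 0.4321 × √69 = 3.5893
Critical value for a two-sided test at α = 0.025: z_{α/2} = 2.241.
Power = Φ(λ − 2.241) + Φ(−λ − 2.241) = Φ(1.348) + Φ(-5.831) = 0.9112 + 0.0000 = 0.9112.
Type II error: β = 1 − power = 1 − 0.9112 = 0.0888.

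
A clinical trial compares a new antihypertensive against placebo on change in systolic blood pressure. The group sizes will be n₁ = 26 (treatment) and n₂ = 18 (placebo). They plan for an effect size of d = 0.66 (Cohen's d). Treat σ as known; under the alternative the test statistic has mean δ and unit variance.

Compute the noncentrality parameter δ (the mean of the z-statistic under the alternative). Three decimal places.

The noncentrality parameter scales effect size by the design's sample-size factor: δ = d / √(1/n₁ + 1/n₂) = 0.66 / √(1/26 + 1/18) = 2.1525

δ ≈ 2.152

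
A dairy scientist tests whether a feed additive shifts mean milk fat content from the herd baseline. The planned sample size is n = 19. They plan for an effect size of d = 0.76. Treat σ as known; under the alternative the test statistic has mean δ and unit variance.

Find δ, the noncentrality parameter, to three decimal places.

The noncentrality parameter scales effect size by the design's sample-size factor: δ = d·√n = 0.76 × √19 = 3.3128

δ ≈ 3.313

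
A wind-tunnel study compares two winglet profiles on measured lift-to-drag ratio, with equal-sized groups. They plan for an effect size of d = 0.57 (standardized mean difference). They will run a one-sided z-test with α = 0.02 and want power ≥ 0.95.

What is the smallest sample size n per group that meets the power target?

Set Φ(δ − 2.054) = 0.95; then δ − 2.054 = Φ⁻¹(0.95) = 1.645, giving δ = 3.699.
δ = d·√(n/2) ⇒ n = 2(δ/d)² = 2 × (3.699 / 0.57)² = 84.21.
Rounding up, n = 85 per group.

n = 85 per group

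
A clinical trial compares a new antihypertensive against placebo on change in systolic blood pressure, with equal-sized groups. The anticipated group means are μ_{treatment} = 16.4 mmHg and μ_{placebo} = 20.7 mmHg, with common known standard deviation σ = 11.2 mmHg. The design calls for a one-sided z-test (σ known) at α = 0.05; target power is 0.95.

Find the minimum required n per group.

Standardized effect: d = |μ_{treatment} − μ_{placebo}| / σ = |16.4 − 20.7| / 11.2 = 0.3839
For power 0.95 need Φ(δ − z_{0.05}) = 0.95, so δ = z_{0.05} + z_{0.05} = 1.645 + 1.645 = 3.290.
δ = d·√(n/2) ⇒ n = 2(δ/d)² = 2 × (3.290 / 0.3839)² = 146.84.
Rounding up, n = 147 per group.

n = 147 per group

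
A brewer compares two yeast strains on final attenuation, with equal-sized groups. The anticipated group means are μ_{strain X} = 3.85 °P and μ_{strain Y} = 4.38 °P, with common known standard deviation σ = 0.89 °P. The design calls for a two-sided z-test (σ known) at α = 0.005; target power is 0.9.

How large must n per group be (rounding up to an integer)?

n = 95 per group

Standardized effect: d = |μ_{strain X} − μ_{strain Y}| / σ = |3.85 − 4.38| / 0.89 = 0.5955
Set Φ(δ − 2.807) = 0.9; then δ − 2.807 = Φ⁻¹(0.9) = 1.282, giving δ = 4.089.
(Ignoring the negligible lower-tail rejection probability gives the usual closed-form inversion.)
δ = d·√(n/2) ⇒ n = 2(δ/d)² = 2 × (4.089 / 0.5955)² = 94.28.
Rounding up, n = 95 per group.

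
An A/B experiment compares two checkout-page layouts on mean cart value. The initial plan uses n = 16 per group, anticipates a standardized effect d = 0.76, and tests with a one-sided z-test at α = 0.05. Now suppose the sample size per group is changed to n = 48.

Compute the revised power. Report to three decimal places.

Power ≈ 0.981

With n = 48 per group: δ = d·√(n/2) = 0.76 × √(48/2) = 3.7232. Critical value z_{0.05} = 1.645.
Revised power = P(Z > 1.645 − δ) = Φ(2.078) = 0.9812.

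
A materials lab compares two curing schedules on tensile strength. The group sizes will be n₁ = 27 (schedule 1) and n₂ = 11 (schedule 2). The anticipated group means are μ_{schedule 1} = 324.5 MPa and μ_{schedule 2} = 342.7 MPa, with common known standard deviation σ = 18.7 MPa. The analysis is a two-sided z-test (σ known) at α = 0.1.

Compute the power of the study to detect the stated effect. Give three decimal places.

Standardized effect: d = |μ_{schedule 1} − μ_{schedule 2}| / σ = |324.5 − 342.7| / 18.7 = 0.9733
Noncentrality parameter: δ = d / √(1/n₁ + 1/n₂) = 0.9733 / √(1/27 + 1/11) = 2.7209
Critical value for a two-sided test at α = 0.1: z_{α/2} = 1.645.
Power = Φ(δ − 1.645) + Φ(−δ − 1.645) = Φ(1.076) + Φ(-4.366) = 0.8591 + 0.0000 = 0.8591.

Power ≈ 0.859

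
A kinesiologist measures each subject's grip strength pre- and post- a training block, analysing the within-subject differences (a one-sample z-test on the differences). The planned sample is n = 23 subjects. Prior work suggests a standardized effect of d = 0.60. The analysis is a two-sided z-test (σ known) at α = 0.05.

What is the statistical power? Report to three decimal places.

Power ≈ 0.821

Noncentrality parameter: δ = d·√n = 0.60 × √23 = 2.8775
Critical value for a two-sided test at α = 0.05: z_{α/2} = 1.960.
Power = Φ(δ − 1.960) + Φ(−δ − 1.960) = Φ(0.918) + Φ(-4.837) = 0.8206 + 0.0000 = 0.8206.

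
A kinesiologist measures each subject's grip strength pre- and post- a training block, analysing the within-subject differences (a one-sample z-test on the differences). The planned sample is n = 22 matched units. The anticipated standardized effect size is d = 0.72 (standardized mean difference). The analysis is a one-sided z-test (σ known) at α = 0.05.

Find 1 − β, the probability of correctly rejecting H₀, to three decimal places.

Noncentrality parameter: δ = d·√n = 0.72 × √22 = 3.3771
Critical value for a one-sided test at α = 0.05: z_α = 1.645.
Power = Φ(δ − 1.645) = Φ(1.732) = 0.9584.

Power ≈ 0.958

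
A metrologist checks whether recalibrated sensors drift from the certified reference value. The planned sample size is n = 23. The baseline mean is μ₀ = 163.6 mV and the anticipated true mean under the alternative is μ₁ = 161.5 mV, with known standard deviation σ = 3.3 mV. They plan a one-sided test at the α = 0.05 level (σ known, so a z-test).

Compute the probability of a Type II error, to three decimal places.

β ≈ 0.080

Standardized effect: d = |μ₁ − μ₀| / σ = |161.5 − 163.6| / 3.3 = 0.6364
Noncentrality parameter: δ = d·√n = 0.6364 × √23 = 3.0519
One-sided α = 0.05 → critical value z_{0.05} = 1.645.
Power = Φ(δ − 1.645) = Φ(1.407) = 0.9203.
Type II error: β = 1 − power = 1 − 0.9203 = 0.0797.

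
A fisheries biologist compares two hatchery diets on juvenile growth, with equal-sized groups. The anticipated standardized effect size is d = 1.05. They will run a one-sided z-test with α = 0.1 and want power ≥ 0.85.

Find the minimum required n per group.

n = 10 per group

Set Φ(δ − 1.282) = 0.85; then δ − 1.282 = Φ⁻¹(0.85) = 1.036, giving δ = 2.318.
δ = d·√(n/2) ⇒ n = 2(δ/d)² = 2 × (2.318 / 1.05)² = 9.75.
Round up to the next whole unit.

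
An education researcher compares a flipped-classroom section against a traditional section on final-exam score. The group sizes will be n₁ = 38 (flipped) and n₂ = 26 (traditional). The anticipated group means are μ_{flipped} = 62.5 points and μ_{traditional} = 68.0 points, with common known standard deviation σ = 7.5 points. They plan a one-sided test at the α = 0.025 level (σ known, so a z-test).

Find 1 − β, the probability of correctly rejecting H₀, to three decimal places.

Standardized effect: d = |μ_{flipped} − μ_{traditional}| / σ = |62.5 − 68.0| / 7.5 = 0.7333
Noncentrality parameter: δ = d / √(1/n₁ + 1/n₂) = 0.7333 / √(1/38 + 1/26) = 2.8813
Critical value for a one-sided test at α = 0.025: z_α = 1.960.
Power = Φ(δ − 1.960) = Φ(0.921) = 0.8216.

Power ≈ 0.822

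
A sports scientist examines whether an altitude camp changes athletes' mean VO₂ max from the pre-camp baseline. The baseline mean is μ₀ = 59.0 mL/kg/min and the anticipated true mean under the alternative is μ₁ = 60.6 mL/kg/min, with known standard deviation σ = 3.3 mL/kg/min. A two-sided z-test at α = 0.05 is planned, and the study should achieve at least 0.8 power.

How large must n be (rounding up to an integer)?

Standardized effect: d = |μ₁ − μ₀| / σ = |60.6 − 59.0| / 3.3 = 0.4848
For power 0.8 need Φ(δ − z_{0.025}) = 0.8, so δ = z_{0.025} + z_{0.20} = 1.960 + 0.842 = 2.802.
(The Φ(−δ − z_{α/2}) term is vanishingly small for δ > 0 and is dropped in the standard sample-size formula.)
δ = d·√n ⇒ n = (δ/d)² = (2.802 / 0.4848)² = 33.39.
Rounding up, n = 34.

n = 34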